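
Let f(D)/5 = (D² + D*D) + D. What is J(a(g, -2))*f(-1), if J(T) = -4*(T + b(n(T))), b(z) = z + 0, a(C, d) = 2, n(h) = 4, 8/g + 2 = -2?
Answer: -120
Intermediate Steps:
g = -2 (g = 8/(-2 - 2) = 8/(-4) = 8*(-¼) = -2)
f(D) = 5*D + 10*D² (f(D) = 5*((D² + D*D) + D) = 5*((D² + D²) + D) = 5*(2*D² + D) = 5*(D + 2*D²) = 5*D + 10*D²)
b(z) = z
J(T) = -16 - 4*T (J(T) = -4*(T + 4) = -4*(4 + T) = -16 - 4*T)
J(a(g, -2))*f(-1) = (-16 - 4*2)*(5*(-1)*(1 + 2*(-1))) = (-16 - 8)*(5*(-1)*(1 - 2)) = -120*(-1)*(-1) = -24*5 = -120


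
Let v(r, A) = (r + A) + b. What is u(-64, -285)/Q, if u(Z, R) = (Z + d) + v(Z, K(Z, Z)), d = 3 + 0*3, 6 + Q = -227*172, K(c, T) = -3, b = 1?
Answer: 127/39050 ≈ 0.0032522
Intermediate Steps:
Q = -39050 (Q = -6 - 227*172 = -6 - 39044 = -39050)
v(r, A) = 1 + A + r (v(r, A) = (r + A) + 1 = (A + r) + 1 = 1 + A + r)
d = 3 (d = 3 + 0 = 3)
u(Z, R) = 1 + 2*Z (u(Z, R) = (Z + 3) + (1 - 3 + Z) = (3 + Z) + (-2 + Z) = 1 + 2*Z)
u(-64, -285)/Q = (1 + 2*(-64))/(-39050) = (1 - 128)*(-1/39050) = -127*(-1/39050) = 127/39050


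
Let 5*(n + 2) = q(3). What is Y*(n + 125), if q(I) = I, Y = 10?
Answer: 1236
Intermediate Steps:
n = -7/5 (n = -2 + (⅕)*3 = -2 + ⅗ = -7/5 ≈ -1.4000)
Y*(n + 125) = 10*(-7/5 + 125) = 10*(618/5) = 1236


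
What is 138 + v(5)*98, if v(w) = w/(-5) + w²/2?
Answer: 1265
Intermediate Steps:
v(w) = w²/2 - w/5 (v(w) = w*(-⅕) + w²*(½) = -w/5 + w²/2 = w²/2 - w/5)
138 + v(5)*98 = 138 + ((⅒)*5*(-2 + 5*5))*98 = 138 + ((⅒)*5*(-2 + 25))*98 = 138 + ((⅒)*5*23)*98 = 138 + (23/2)*98 = 138 + 1127 = 1265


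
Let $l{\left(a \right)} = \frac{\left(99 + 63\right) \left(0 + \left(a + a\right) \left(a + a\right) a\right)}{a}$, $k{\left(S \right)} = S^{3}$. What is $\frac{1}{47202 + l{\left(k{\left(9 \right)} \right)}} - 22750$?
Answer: $- \frac{7835577067499}{344420970} \approx -22750.0$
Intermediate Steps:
$l{\left(a \right)} = 648 a^{2}$ ($l{\left(a \right)} = \frac{162 \left(0 + 2 a 2 a a\right)}{a} = \frac{162 \left(0 + 4 a^{2} a\right)}{a} = \frac{162 \left(0 + 4 a^{3}\right)}{a} = \frac{162 \cdot 4 a^{3}}{a} = \frac{648 a^{3}}{a} = 648 a^{2}$)
$\frac{1}{47202 + l{\left(k{\left(9 \right)} \right)}} - 22750 = \frac{1}{47202 + 648 \left(9^{3}\right)^{2}} - 22750 = \frac{1}{47202 + 648 \cdot 729^{2}} - 22750 = \frac{1}{47202 + 648 \cdot 531441} - 22750 = \frac{1}{47202 + 344373768} - 22750 = \frac{1}{344420970} - 22750 = - \frac{7835577067499}{344420970}$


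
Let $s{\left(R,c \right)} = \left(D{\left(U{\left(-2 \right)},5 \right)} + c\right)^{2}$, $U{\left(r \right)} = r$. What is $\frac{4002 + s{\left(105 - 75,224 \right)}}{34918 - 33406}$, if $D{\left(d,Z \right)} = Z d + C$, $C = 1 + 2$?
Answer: $\frac{51091}{1512} \approx 33.79$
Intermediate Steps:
$C = 3$
$D{\left(d,Z \right)} = 3 + Z d$ ($D{\left(d,Z \right)} = Z d + 3 = 3 + Z d$)
$s{\left(R,c \right)} = \left(-7 + c\right)^{2}$ ($s{\left(R,c \right)} = \left(\left(3 + 5 \left(-2\right)\right) + c\right)^{2} = \left(\left(3 - 10\right) + c\right)^{2} = \left(-7 + c\right)^{2}$)
$\frac{4002 + s{\left(105 - 75,224 \right)}}{34918 - 33406} = \frac{4002 + \left(-7 + 224\right)^{2}}{34918 - 33406} = \frac{4002 + 217^{2}}{1512} = \left(4002 + 47089\right) \frac{1}{1512} = 51091 \cdot \frac{1}{1512} = \frac{51091}{1512}$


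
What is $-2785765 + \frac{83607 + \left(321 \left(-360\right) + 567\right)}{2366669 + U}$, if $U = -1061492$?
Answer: $- \frac{1211972145597}{435059} \approx -2.7858 \cdot 10^{6}$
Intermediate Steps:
$-2785765 + \frac{83607 + \left(321 \left(-360\right) + 567\right)}{2366669 + U} = -2785765 + \frac{83607 + \left(321 \left(-360\right) + 567\right)}{2366669 - 1061492} = -2785765 + \frac{83607 + \left(-115560 + 567\right)}{1305177} = -2785765 + \left(83607 - 114993\right) \frac{1}{1305177} = -2785765 - \frac{10462}{435059} = - \frac{1211972145597}{435059}$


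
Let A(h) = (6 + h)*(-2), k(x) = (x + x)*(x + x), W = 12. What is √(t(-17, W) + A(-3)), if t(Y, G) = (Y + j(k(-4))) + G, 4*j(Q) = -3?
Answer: I*√47/2 ≈ 3.4278*I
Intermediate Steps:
k(x) = 4*x² (k(x) = (2*x)*(2*x) = 4*x²)
j(Q) = -¾ (j(Q) = (¼)*(-3) = -¾)
t(Y, G) = -¾ + G + Y (t(Y, G) = (Y - ¾) + G = (-¾ + Y) + G = -¾ + G + Y)
A(h) = -12 - 2*h
√(t(-17, W) + A(-3)) = √((-¾ + 12 - 17) + (-12 - 2*(-3))) = √(-23/4 + (-12 + 6)) = √(-23/4 - 6) = √(-47/4) = I*√47/2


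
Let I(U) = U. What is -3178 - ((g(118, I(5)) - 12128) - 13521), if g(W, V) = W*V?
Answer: 21881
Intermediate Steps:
g(W, V) = V*W
-3178 - ((g(118, I(5)) - 12128) - 13521) = -3178 - ((5*118 - 12128) - 13521) = -3178 - ((590 - 12128) - 13521) = -3178 - (-11538 - 13521) = -3178 - 1*(-25059) = -3178 + 25059 = 21881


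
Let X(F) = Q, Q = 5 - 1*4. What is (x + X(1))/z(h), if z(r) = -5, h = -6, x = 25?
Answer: -26/5 ≈ -5.2000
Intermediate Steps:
Q = 1 (Q = 5 - 4 = 1)
X(F) = 1
(x + X(1))/z(h) = (25 + 1)/(-5) = 26*(-⅕) = -26/5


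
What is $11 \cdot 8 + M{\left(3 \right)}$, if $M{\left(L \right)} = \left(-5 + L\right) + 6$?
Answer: $92$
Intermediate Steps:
$M{\left(L \right)} = 1 + L$
$11 \cdot 8 + M{\left(3 \right)} = 11 \cdot 8 + \left(1 + 3\right) = 88 + 4 = 92$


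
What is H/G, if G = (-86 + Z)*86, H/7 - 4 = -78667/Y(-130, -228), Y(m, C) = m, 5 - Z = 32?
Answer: -554309/1263340 ≈ -0.43876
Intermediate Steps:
Z = -27 (Z = 5 - 1*32 = 5 - 32 = -27)
H = 554309/130 (H = 28 + 7*(-78667/(-130)) = 28 + 7*(-78667*(-1/130)) = 28 + 7*(78667/130) = 28 + 550669/130 = 554309/130 ≈ 4263.9)
G = -9718 (G = (-86 - 27)*86 = -113*86 = -9718)
H/G = (554309/130)/(-9718) = (554309/130)*(-1/9718) = -554309/1263340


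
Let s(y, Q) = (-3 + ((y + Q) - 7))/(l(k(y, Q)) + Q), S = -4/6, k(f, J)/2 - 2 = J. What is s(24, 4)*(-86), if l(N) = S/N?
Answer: -27864/71 ≈ -392.45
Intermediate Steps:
k(f, J) = 4 + 2*J
S = -⅔ (S = -4*⅙ = -⅔ ≈ -0.66667)
l(N) = -2/(3*N)
s(y, Q) = (-10 + Q + y)/(Q - 2/(3*(4 + 2*Q))) (s(y, Q) = (-3 + ((y + Q) - 7))/(-2/(3*(4 + 2*Q)) + Q) = (-3 + ((Q + y) - 7))/(Q - 2/(3*(4 + 2*Q))) = (-3 + (-7 + Q + y))/(Q - 2/(3*(4 + 2*Q))) = (-10 + Q + y)/(Q - 2/(3*(4 + 2*Q))))
s(24, 4)*(-86) = (3*(2 + 4)*(-10 + 4 + 24)/(-1 + 3*4*(2 + 4)))*(-86) = (3*6*18/(-1 + 3*4*6))*(-86) = (3*6*18/(-1 + 72))*(-86) = (3*6*18/71)*(-86) = (3*(1/71)*6*18)*(-86) = (324/71)*(-86) = -27864/71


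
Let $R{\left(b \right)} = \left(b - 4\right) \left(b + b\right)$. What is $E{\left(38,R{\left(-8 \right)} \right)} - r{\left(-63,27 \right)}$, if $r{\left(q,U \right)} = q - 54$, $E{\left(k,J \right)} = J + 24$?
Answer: $333$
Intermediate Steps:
$R{\left(b \right)} = 2 b \left(-4 + b\right)$ ($R{\left(b \right)} = \left(-4 + b\right) 2 b = 2 b \left(-4 + b\right)$)
$E{\left(k,J \right)} = 24 + J$
$r{\left(q,U \right)} = -54 + q$
$E{\left(38,R{\left(-8 \right)} \right)} - r{\left(-63,27 \right)} = \left(24 + 2 \left(-8\right) \left(-4 - 8\right)\right) - \left(-54 - 63\right) = \left(24 + 2 \left(-8\right) \left(-12\right)\right) - -117 = \left(24 + 192\right) + 117 = 216 + 117 = 333$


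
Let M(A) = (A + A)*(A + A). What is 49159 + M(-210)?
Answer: 225559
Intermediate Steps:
M(A) = 4*A**2 (M(A) = (2*A)*(2*A) = 4*A**2)
49159 + M(-210) = 49159 + 4*(-210)**2 = 49159 + 4*44100 = 49159 + 176400 = 225559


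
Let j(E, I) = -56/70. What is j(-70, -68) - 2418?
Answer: -12094/5 ≈ -2418.8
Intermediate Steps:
j(E, I) = -⅘ (j(E, I) = -56*1/70 = -⅘)
j(-70, -68) - 2418 = -⅘ - 2418 = -12094/5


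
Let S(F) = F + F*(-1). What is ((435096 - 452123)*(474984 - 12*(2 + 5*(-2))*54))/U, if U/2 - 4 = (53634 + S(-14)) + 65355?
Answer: -4087910268/118993 ≈ -34354.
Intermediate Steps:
S(F) = 0 (S(F) = F - F = 0)
U = 237986 (U = 8 + 2*((53634 + 0) + 65355) = 8 + 2*(53634 + 65355) = 8 + 2*118989 = 8 + 237978 = 237986)
((435096 - 452123)*(474984 - 12*(2 + 5*(-2))*54))/U = ((435096 - 452123)*(474984 - 12*(2 + 5*(-2))*54))/237986 = -17027*(474984 - 12*(2 - 10)*54)*(1/237986) = -17027*(474984 - 12*(-8)*54)*(1/237986) = -17027*(474984 + 96*54)*(1/237986) = -17027*(474984 + 5184)*(1/237986) = -17027*480168*(1/237986) = -8175820536*1/237986 = -4087910268/118993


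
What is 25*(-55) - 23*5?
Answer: -1490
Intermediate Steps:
25*(-55) - 23*5 = -1375 - 115 = -1490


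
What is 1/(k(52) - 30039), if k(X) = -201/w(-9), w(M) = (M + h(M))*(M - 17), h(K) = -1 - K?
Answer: -26/781215 ≈ -3.3282e-5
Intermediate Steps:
w(M) = 17 - M (w(M) = (M + (-1 - M))*(M - 17) = -(-17 + M) = 17 - M)
k(X) = -201/26 (k(X) = -201/(17 - 1*(-9)) = -201/(17 + 9) = -201/26)
1/(k(52) - 30039) = 1/(-201/26 - 30039) = 1/(-781215/26) = -26/781215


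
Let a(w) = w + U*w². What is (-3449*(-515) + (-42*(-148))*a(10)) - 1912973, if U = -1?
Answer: -696178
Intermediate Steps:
a(w) = w - w²
(-3449*(-515) + (-42*(-148))*a(10)) - 1912973 = (-3449*(-515) + (-42*(-148))*(10*(1 - 1*10))) - 1912973 = (1776235 + 6216*(10*(1 - 10))) - 1912973 = (1776235 + 6216*(10*(-9))) - 1912973 = (1776235 + 6216*(-90)) - 1912973 = (1776235 - 559440) - 1912973 = 1216795 - 1912973 = -696178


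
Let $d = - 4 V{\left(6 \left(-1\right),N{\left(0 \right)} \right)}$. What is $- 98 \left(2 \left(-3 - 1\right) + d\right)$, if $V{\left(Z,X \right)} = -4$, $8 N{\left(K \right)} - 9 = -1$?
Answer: $-784$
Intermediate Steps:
$N{\left(K \right)} = 1$ ($N{\left(K \right)} = \frac{9}{8} + \frac{1}{8} \left(-1\right) = \frac{9}{8} - \frac{1}{8} = 1$)
$d = 16$ ($d = \left(-4\right) \left(-4\right) = 16$)
$- 98 \left(2 \left(-3 - 1\right) + d\right) = - 98 \left(2 \left(-3 - 1\right) + 16\right) = - 98 \left(2 \left(-4\right) + 16\right) = - 98 \left(-8 + 16\right) = \left(-98\right) 8 = -784$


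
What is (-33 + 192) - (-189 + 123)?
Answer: 225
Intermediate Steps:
(-33 + 192) - (-189 + 123) = 159 - 1*(-66) = 159 + 66 = 225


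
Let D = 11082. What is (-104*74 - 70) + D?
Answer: 3316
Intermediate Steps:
(-104*74 - 70) + D = (-104*74 - 70) + 11082 = (-7696 - 70) + 11082 = -7766 + 11082 = 3316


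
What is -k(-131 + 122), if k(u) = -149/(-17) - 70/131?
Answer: -18329/2227 ≈ -8.2303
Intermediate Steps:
k(u) = 18329/2227 (k(u) = -149*(-1/17) - 70*1/131 = 149/17 - 70/131 = 18329/2227)
-k(-131 + 122) = -1*18329/2227 = -18329/2227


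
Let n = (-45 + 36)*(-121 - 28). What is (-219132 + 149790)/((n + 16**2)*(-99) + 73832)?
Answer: 69342/84271 ≈ 0.82285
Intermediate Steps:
n = 1341 (n = -9*(-149) = 1341)
(-219132 + 149790)/((n + 16**2)*(-99) + 73832) = (-219132 + 149790)/((1341 + 16**2)*(-99) + 73832) = -69342/((1341 + 256)*(-99) + 73832) = -69342/(1597*(-99) + 73832) = -69342/(-158103 + 73832) = -69342/(-84271) = -69342*(-1/84271) = 69342/84271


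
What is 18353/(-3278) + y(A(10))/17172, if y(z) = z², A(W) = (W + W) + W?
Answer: -8672431/1563606 ≈ -5.5464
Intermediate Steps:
A(W) = 3*W (A(W) = 2*W + W = 3*W)
18353/(-3278) + y(A(10))/17172 = 18353/(-3278) + (3*10)²/17172 = 18353*(-1/3278) + 30²*(1/17172) = -18353/3278 + 900*(1/17172) = -18353/3278 + 25/477 = -8672431/1563606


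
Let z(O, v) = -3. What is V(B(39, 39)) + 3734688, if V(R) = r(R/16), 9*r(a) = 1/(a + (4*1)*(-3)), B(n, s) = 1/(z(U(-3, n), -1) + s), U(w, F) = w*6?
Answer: 25810428704/6911 ≈ 3.7347e+6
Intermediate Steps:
U(w, F) = 6*w
B(n, s) = 1/(-3 + s)
r(a) = 1/(9*(-12 + a)) (r(a) = 1/(9*(a + (4*1)*(-3))) = 1/(9*(a + 4*(-3))) = 1/(9*(a - 12)) = 1/(9*(-12 + a)))
V(R) = 1/(9*(-12 + R/16))
V(B(39, 39)) + 3734688 = 16/(9*(-192 + 1/(-3 + 39))) + 3734688 = 16/(9*(-192 + 1/36)) + 3734688 = 16/(9*(-6911/36)) + 3734688 = (16/9)*(-36/6911) + 3734688 = -64/6911 + 3734688 = 25810428704/6911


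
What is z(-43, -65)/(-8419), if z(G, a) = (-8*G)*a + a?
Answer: 22425/8419 ≈ 2.6636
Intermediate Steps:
z(G, a) = a - 8*G*a (z(G, a) = -8*G*a + a = a - 8*G*a)
z(-43, -65)/(-8419) = -65*(1 - 8*(-43))/(-8419) = -65*(1 + 344)*(-1/8419) = -65*345*(-1/8419) = -22425*(-1/8419) = 22425/8419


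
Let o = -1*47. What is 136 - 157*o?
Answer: 7515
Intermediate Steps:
o = -47
136 - 157*o = 136 - 157*(-47) = 136 + 7379 = 7515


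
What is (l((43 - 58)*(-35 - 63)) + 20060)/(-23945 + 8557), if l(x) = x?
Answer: -10765/7694 ≈ -1.3991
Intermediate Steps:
(l((43 - 58)*(-35 - 63)) + 20060)/(-23945 + 8557) = ((43 - 58)*(-35 - 63) + 20060)/(-23945 + 8557) = (-15*(-98) + 20060)/(-15388) = (1470 + 20060)*(-1/15388) = 21530*(-1/15388) = -10765/7694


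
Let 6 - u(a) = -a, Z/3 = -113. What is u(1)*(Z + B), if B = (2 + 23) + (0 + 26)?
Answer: -2016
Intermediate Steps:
Z = -339 (Z = 3*(-113) = -339)
u(a) = 6 + a (u(a) = 6 - (-1)*a = 6 + a)
B = 51 (B = 25 + 26 = 51)
u(1)*(Z + B) = (6 + 1)*(-339 + 51) = 7*(-288) = -2016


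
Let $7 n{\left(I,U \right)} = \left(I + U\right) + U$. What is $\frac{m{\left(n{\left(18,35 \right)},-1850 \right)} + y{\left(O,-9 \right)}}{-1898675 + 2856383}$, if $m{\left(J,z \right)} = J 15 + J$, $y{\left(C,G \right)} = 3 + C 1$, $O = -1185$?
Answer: $- \frac{3433}{3351978} \approx -0.0010242$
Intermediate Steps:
$y{\left(C,G \right)} = 3 + C$
$n{\left(I,U \right)} = \frac{I}{7} + \frac{2 U}{7}$ ($n{\left(I,U \right)} = \frac{\left(I + U\right) + U}{7} = \frac{I + 2 U}{7} = \frac{I}{7} + \frac{2 U}{7}$)
$m{\left(J,z \right)} = 16 J$ ($m{\left(J,z \right)} = 15 J + J = 16 J$)
$\frac{m{\left(n{\left(18,35 \right)},-1850 \right)} + y{\left(O,-9 \right)}}{-1898675 + 2856383} = \frac{16 \left(\frac{1}{7} \cdot 18 + \frac{2}{7} \cdot 35\right) + \left(3 - 1185\right)}{-1898675 + 2856383} = \frac{16 \left(\frac{18}{7} + 10\right) - 1182}{957708} = \left(16 \cdot \frac{88}{7} - 1182\right) \frac{1}{957708} = \left(\frac{1408}{7} - 1182\right) \frac{1}{957708} = \left(- \frac{6866}{7}\right) \frac{1}{957708} = - \frac{3433}{3351978}$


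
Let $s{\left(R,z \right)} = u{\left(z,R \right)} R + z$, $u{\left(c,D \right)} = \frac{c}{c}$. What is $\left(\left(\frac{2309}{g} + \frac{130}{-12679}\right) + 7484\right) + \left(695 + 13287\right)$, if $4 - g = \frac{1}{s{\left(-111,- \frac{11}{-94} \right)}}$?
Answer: $\frac{11677923907277}{529804694} \approx 22042.0$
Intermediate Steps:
$u{\left(c,D \right)} = 1$
$s{\left(R,z \right)} = R + z$ ($s{\left(R,z \right)} = 1 R + z = R + z$)
$g = \frac{41786}{10423}$ ($g = 4 - \frac{1}{-111 - \frac{11}{-94}} = 4 - \frac{1}{-111 - - \frac{11}{94}} = 4 - \frac{1}{-111 + \frac{11}{94}} = 4 - \frac{1}{- \frac{10423}{94}} = 4 - - \frac{94}{10423} = 4 + \frac{94}{10423} = \frac{41786}{10423} \approx 4.009$)
$\left(\left(\frac{2309}{g} + \frac{130}{-12679}\right) + 7484\right) + \left(695 + 13287\right) = \left(\left(\frac{2309}{\frac{41786}{10423}} + \frac{130}{-12679}\right) + 7484\right) + \left(695 + 13287\right) = \left(\left(2309 \cdot \frac{10423}{41786} + 130 \left(- \frac{1}{12679}\right)\right) + 7484\right) + 13982 = \left(\left(\frac{24066707}{41786} - \frac{130}{12679}\right) + 7484\right) + 13982 = \left(\frac{305136345873}{529804694} + 7484\right) + 13982 = \frac{4270194675769}{529804694} + 13982 = \frac{11677923907277}{529804694}$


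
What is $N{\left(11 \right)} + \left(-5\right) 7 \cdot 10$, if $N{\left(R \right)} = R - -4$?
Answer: $-335$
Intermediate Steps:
$N{\left(R \right)} = 4 + R$ ($N{\left(R \right)} = R + 4 = 4 + R$)
$N{\left(11 \right)} + \left(-5\right) 7 \cdot 10 = \left(4 + 11\right) + \left(-5\right) 7 \cdot 10 = 15 - 350 = -335$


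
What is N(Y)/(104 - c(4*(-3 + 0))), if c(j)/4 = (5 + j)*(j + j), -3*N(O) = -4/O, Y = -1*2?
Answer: 1/852 ≈ 0.0011737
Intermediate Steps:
Y = -2
N(O) = 4/(3*O) (N(O) = -(-4)/(3*O) = 4/(3*O))
c(j) = 8*j*(5 + j) (c(j) = 4*((5 + j)*(j + j)) = 4*((5 + j)*(2*j)) = 4*(2*j*(5 + j)) = 8*j*(5 + j))
N(Y)/(104 - c(4*(-3 + 0))) = ((4/3)/(-2))/(104 - 8*4*(-3 + 0)*(5 + 4*(-3 + 0))) = ((4/3)*(-1/2))/(104 - 8*4*(-3)*(5 + 4*(-3))) = -2/(3*(104 - 8*(-12)*(5 - 12))) = -2/(3*(104 - 8*(-12)*(-7))) = -2/(3*(104 - 1*672)) = -2/(3*(104 - 672)) = -2/3/(-568) = -2/3*(-1/568) = 1/852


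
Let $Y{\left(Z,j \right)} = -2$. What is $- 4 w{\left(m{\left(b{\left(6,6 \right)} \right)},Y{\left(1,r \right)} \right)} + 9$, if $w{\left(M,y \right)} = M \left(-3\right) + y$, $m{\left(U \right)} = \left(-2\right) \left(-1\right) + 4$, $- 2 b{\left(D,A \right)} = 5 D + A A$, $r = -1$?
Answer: $89$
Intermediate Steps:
$b{\left(D,A \right)} = - \frac{5 D}{2} - \frac{A^{2}}{2}$ ($b{\left(D,A \right)} = - \frac{5 D + A A}{2} = - \frac{5 D + A^{2}}{2} = - \frac{A^{2} + 5 D}{2} = - \frac{5 D}{2} - \frac{A^{2}}{2}$)
$m{\left(U \right)} = 6$ ($m{\left(U \right)} = 2 + 4 = 6$)
$w{\left(M,y \right)} = y - 3 M$ ($w{\left(M,y \right)} = - 3 M + y = y - 3 M$)
$- 4 w{\left(m{\left(b{\left(6,6 \right)} \right)},Y{\left(1,r \right)} \right)} + 9 = - 4 \left(-2 - 18\right) + 9 = \left(-4\right) \left(-20\right) + 9 = 80 + 9 = 89$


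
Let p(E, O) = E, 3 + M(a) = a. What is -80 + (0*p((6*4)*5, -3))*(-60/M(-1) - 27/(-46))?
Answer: -80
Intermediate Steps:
M(a) = -3 + a
-80 + (0*p((6*4)*5, -3))*(-60/M(-1) - 27/(-46)) = -80 + (0*((6*4)*5))*(-60/(-3 - 1) - 27/(-46)) = -80 + (0*(24*5))*(-60/(-4) - 27*(-1/46)) = -80 + (0*120)*(-60*(-¼) + 27/46) = -80 + 0*(15 + 27/46) = -80 + 0*(717/46) = -80 + 0 = -80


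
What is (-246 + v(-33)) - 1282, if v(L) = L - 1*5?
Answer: -1566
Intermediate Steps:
v(L) = -5 + L (v(L) = L - 5 = -5 + L)
(-246 + v(-33)) - 1282 = (-246 + (-5 - 33)) - 1282 = (-246 - 38) - 1282 = -284 - 1282 = -1566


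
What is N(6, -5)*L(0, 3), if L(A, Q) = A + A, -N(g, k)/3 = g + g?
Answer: 0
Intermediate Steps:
N(g, k) = -6*g (N(g, k) = -3*(g + g) = -6*g)
L(A, Q) = 2*A
N(6, -5)*L(0, 3) = (-6*6)*(2*0) = -36*0 = 0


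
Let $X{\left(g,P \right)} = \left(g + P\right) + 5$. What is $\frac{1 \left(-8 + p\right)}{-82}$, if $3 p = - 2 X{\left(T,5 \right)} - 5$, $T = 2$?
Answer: $\frac{53}{246} \approx 0.21545$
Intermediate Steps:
$X{\left(g,P \right)} = 5 + P + g$ ($X{\left(g,P \right)} = \left(P + g\right) + 5 = 5 + P + g$)
$p = - \frac{29}{3}$ ($p = \frac{- 2 \left(5 + 5 + 2\right) - 5}{3} = \frac{\left(-2\right) 12 - 5}{3} = \frac{-24 - 5}{3} = \frac{1}{3} \left(-29\right) = - \frac{29}{3} \approx -9.6667$)
$\frac{1 \left(-8 + p\right)}{-82} = \frac{1 \left(-8 - \frac{29}{3}\right)}{-82} = 1 \left(- \frac{53}{3}\right) \left(- \frac{1}{82}\right) = \left(- \frac{53}{3}\right) \left(- \frac{1}{82}\right) = \frac{53}{246}$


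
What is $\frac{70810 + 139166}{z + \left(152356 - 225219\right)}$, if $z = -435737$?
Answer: $- \frac{26247}{63575} \approx -0.41285$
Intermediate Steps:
$\frac{70810 + 139166}{z + \left(152356 - 225219\right)} = \frac{70810 + 139166}{-435737 + \left(152356 - 225219\right)} = \frac{209976}{-435737 - 72863} = \frac{209976}{-508600} = 209976 \left(- \frac{1}{508600}\right) = - \frac{26247}{63575}$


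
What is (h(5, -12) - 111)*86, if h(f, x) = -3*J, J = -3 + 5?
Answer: -10062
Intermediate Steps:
J = 2
h(f, x) = -6 (h(f, x) = -3*2 = -6)
(h(5, -12) - 111)*86 = (-6 - 111)*86 = -117*86 = -10062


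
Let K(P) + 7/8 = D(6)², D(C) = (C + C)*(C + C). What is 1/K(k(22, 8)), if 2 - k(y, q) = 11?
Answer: 8/165881 ≈ 4.8227e-5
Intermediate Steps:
D(C) = 4*C² (D(C) = (2*C)*(2*C) = 4*C²)
k(y, q) = -9 (k(y, q) = 2 - 1*11 = 2 - 11 = -9)
K(P) = 165881/8 (K(P) = -7/8 + (4*6²)² = -7/8 + (4*36)² = -7/8 + 144² = -7/8 + 20736 = 165881/8)
1/K(k(22, 8)) = 1/(165881/8) = 8/165881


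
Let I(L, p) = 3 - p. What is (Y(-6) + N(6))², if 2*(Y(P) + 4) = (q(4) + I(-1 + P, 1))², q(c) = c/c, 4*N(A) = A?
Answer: 4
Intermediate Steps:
N(A) = A/4
q(c) = 1
Y(P) = ½ (Y(P) = -4 + (1 + (3 - 1*1))²/2 = -4 + (1 + (3 - 1))²/2 = -4 + (1 + 2)²/2 = -4 + (½)*3² = -4 + (½)*9 = -4 + 9/2 = ½)
(Y(-6) + N(6))² = (½ + (¼)*6)² = (½ + 3/2)² = 2² = 4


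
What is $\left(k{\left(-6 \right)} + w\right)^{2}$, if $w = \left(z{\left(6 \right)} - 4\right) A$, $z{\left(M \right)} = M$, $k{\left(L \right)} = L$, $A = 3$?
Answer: $0$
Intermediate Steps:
$w = 6$ ($w = \left(6 - 4\right) 3 = 2 \cdot 3 = 6$)
$\left(k{\left(-6 \right)} + w\right)^{2} = \left(-6 + 6\right)^{2} = 0^{2} = 0$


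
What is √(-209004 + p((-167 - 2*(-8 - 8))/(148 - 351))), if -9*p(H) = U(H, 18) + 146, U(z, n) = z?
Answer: I*√77521656443/609 ≈ 457.19*I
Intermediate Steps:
p(H) = -146/9 - H/9 (p(H) = -(H + 146)/9 = -(146 + H)/9 = -146/9 - H/9)
√(-209004 + p((-167 - 2*(-8 - 8))/(148 - 351))) = √(-209004 + (-146/9 - (-167 - 2*(-8 - 8))/(9*(148 - 351)))) = √(-209004 + (-146/9 - (-167 - 2*(-16))/(9*(-203)))) = √(-209004 + (-146/9 - (-167 + 32)*(-1)/(9*203))) = √(-209004 + (-146/9 - (-15)*(-1)/203)) = √(-209004 + (-146/9 - ⅑*135/203)) = √(-209004 + (-146/9 - 15/203)) = √(-209004 - 29773/1827) = √(-381880081/1827) = I*√77521656443/609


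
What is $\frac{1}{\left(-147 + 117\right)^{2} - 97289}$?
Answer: $- \frac{1}{96389} \approx -1.0375 \cdot 10^{-5}$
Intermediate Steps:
$\frac{1}{\left(-147 + 117\right)^{2} - 97289} = \frac{1}{\left(-30\right)^{2} - 97289} = \frac{1}{900 - 97289} = \frac{1}{-96389} = - \frac{1}{96389}$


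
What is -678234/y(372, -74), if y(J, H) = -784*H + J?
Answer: -339117/29194 ≈ -11.616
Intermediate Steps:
y(J, H) = J - 784*H
-678234/y(372, -74) = -678234/(372 - 784*(-74)) = -678234/(372 + 58016) = -678234/58388 = -678234*1/58388 = -339117/29194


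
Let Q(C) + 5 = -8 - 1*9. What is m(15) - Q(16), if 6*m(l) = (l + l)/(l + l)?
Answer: 133/6 ≈ 22.167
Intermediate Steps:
m(l) = ⅙ (m(l) = ((l + l)/(l + l))/6 = ((2*l)/((2*l)))/6 = ((2*l)*(1/(2*l)))/6 = (⅙)*1 = ⅙)
Q(C) = -22 (Q(C) = -5 + (-8 - 1*9) = -5 + (-8 - 9) = -5 - 17 = -22)
m(15) - Q(16) = ⅙ - 1*(-22) = ⅙ + 22 = 133/6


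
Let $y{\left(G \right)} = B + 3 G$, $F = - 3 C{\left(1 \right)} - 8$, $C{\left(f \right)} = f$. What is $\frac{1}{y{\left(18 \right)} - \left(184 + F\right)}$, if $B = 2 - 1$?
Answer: $- \frac{1}{118} \approx -0.0084746$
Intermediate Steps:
$B = 1$
$F = -11$ ($F = \left(-3\right) 1 - 8 = -3 - 8 = -11$)
$y{\left(G \right)} = 1 + 3 G$
$\frac{1}{y{\left(18 \right)} - \left(184 + F\right)} = \frac{1}{\left(1 + 3 \cdot 18\right) - 173} = \frac{1}{\left(1 + 54\right) + \left(-184 + 11\right)} = \frac{1}{55 - 173} = \frac{1}{-118} = - \frac{1}{118}$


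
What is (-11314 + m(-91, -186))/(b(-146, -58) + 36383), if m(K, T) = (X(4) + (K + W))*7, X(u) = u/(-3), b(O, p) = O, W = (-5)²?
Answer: -35356/108711 ≈ -0.32523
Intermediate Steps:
W = 25
X(u) = -u/3 (X(u) = u*(-⅓) = -u/3)
m(K, T) = 497/3 + 7*K (m(K, T) = (-⅓*4 + (K + 25))*7 = (-4/3 + (25 + K))*7 = (71/3 + K)*7 = 497/3 + 7*K)
(-11314 + m(-91, -186))/(b(-146, -58) + 36383) = (-11314 + (497/3 + 7*(-91)))/(-146 + 36383) = (-11314 + (497/3 - 637))/36237 = (-11314 - 1414/3)*(1/36237) = -35356/3*1/36237 = -35356/108711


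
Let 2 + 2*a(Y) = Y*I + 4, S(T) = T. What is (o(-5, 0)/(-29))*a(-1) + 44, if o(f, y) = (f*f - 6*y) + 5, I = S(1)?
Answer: 1261/29 ≈ 43.483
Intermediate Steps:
I = 1
a(Y) = 1 + Y/2 (a(Y) = -1 + (Y*1 + 4)/2 = -1 + (Y + 4)/2 = -1 + (4 + Y)/2 = -1 + (2 + Y/2) = 1 + Y/2)
o(f, y) = 5 + f² - 6*y (o(f, y) = (f² - 6*y) + 5 = 5 + f² - 6*y)
(o(-5, 0)/(-29))*a(-1) + 44 = ((5 + (-5)² - 6*0)/(-29))*(1 + (½)*(-1)) + 44 = ((5 + 25 + 0)*(-1/29))*(1 - ½) + 44 = (30*(-1/29))*(½) + 44 = -30/29*½ + 44 = -15/29 + 44 = 1261/29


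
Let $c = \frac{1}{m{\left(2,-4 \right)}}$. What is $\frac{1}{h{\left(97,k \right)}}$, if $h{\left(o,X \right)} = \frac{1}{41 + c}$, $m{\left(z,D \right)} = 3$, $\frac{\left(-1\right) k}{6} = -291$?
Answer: $\frac{124}{3} \approx 41.333$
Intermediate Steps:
$k = 1746$ ($k = \left(-6\right) \left(-291\right) = 1746$)
$c = \frac{1}{3} \approx 0.33333$
$h{\left(o,X \right)} = \frac{3}{124}$ ($h{\left(o,X \right)} = \frac{1}{41 + \frac{1}{3}} = \frac{1}{\frac{124}{3}} = \frac{3}{124}$)
$\frac{1}{h{\left(97,k \right)}} = \frac{1}{\frac{3}{124}} = \frac{124}{3}$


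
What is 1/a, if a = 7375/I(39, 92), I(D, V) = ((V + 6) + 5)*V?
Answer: 9476/7375 ≈ 1.2849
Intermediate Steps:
I(D, V) = V*(11 + V) (I(D, V) = ((6 + V) + 5)*V = (11 + V)*V = V*(11 + V))
a = 7375/9476 (a = 7375/((92*(11 + 92))) = 7375/((92*103)) = 7375/9476 ≈ 0.77828)
1/a = 1/(7375/9476) = 9476/7375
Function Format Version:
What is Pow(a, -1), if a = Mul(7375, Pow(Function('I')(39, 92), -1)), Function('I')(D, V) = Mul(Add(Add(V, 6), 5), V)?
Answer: Rational(9476, 7375) ≈ 1.2849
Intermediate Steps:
Function('I')(D, V) = Mul(V, Add(11, V)) (Function('I')(D, V) = Mul(Add(Add(6, V), 5), V) = Mul(Add(11, V), V) = Mul(V, Add(11, V)))
a = Rational(7375, 9476) (a = Mul(7375, Pow(Mul(92, Add(11, 92)), -1)) = Mul(7375, Pow(Mul(92, 103), -1)) = Mul(7375, Pow(9476, -1)) = Mul(7375, Rational(1, 9476)) = Rational(7375, 9476) ≈ 0.77828)
Pow(a, -1) = Pow(Rational(7375, 9476), -1) = Rational(9476, 7375)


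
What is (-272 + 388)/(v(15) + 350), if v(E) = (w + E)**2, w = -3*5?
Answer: 58/175 ≈ 0.33143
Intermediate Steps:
w = -15
v(E) = (-15 + E)**2
(-272 + 388)/(v(15) + 350) = (-272 + 388)/((-15 + 15)**2 + 350) = 116/(0**2 + 350) = 116/(0 + 350) = 116/350 = 116*(1/350) = 58/175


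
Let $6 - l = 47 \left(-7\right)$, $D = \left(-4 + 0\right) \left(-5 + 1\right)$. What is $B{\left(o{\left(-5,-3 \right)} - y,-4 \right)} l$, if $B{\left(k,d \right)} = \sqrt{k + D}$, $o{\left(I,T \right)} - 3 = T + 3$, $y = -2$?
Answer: $335 \sqrt{21} \approx 1535.2$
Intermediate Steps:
$o{\left(I,T \right)} = 6 + T$ ($o{\left(I,T \right)} = 3 + \left(T + 3\right) = 3 + \left(3 + T\right) = 6 + T$)
$D = 16$ ($D = \left(-4\right) \left(-4\right) = 16$)
$l = 335$ ($l = 6 - 47 \left(-7\right) = 6 - -329 = 6 + 329 = 335$)
$B{\left(k,d \right)} = \sqrt{16 + k}$ ($B{\left(k,d \right)} = \sqrt{k + 16} = \sqrt{16 + k}$)
$B{\left(o{\left(-5,-3 \right)} - y,-4 \right)} l = \sqrt{16 + \left(\left(6 - 3\right) - -2\right)} 335 = \sqrt{16 + \left(3 + 2\right)} 335 = \sqrt{16 + 5} \cdot 335 = \sqrt{21} \cdot 335 = 335 \sqrt{21}$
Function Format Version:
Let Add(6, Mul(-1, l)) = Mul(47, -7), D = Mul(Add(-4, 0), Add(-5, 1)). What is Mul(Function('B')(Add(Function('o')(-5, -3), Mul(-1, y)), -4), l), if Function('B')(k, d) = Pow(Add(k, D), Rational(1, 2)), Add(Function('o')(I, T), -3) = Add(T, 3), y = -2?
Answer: Mul(335, Pow(21, Rational(1, 2))) ≈ 1535.2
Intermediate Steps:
Function('o')(I, T) = Add(6, T) (Function('o')(I, T) = Add(3, Add(T, 3)) = Add(3, Add(3, T)) = Add(6, T))
D = 16 (D = Mul(-4, -4) = 16)
l = 335 (l = Add(6, Mul(-1, Mul(47, -7))) = Add(6, Mul(-1, -329)) = Add(6, 329) = 335)
Function('B')(k, d) = Pow(Add(16, k), Rational(1, 2)) (Function('B')(k, d) = Pow(Add(k, 16), Rational(1, 2)) = Pow(Add(16, k), Rational(1, 2)))
Mul(Function('B')(Add(Function('o')(-5, -3), Mul(-1, y)), -4), l) = Mul(Pow(Add(16, Add(Add(6, -3), Mul(-1, -2))), Rational(1, 2)), 335) = Mul(Pow(Add(16, Add(3, 2)), Rational(1, 2)), 335) = Mul(Pow(Add(16, 5), Rational(1, 2)), 335) = Mul(Pow(21, Rational(1, 2)), 335) = Mul(335, Pow(21, Rational(1, 2)))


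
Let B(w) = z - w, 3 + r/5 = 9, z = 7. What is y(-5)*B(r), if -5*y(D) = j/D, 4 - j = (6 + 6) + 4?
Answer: 276/25 ≈ 11.040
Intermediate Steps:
r = 30 (r = -15 + 5*9 = -15 + 45 = 30)
j = -12 (j = 4 - ((6 + 6) + 4) = 4 - (12 + 4) = 4 - 1*16 = 4 - 16 = -12)
B(w) = 7 - w
y(D) = 12/(5*D) (y(D) = -(-12)/(5*D) = 12/(5*D))
y(-5)*B(r) = ((12/5)/(-5))*(7 - 1*30) = ((12/5)*(-⅕))*(7 - 30) = -12/25*(-23) = 276/25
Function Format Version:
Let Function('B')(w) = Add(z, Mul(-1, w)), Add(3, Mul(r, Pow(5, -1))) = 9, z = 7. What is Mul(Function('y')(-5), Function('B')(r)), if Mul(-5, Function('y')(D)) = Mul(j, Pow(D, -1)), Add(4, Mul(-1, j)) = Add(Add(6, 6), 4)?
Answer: Rational(276, 25) ≈ 11.040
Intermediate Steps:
r = 30 (r = Add(-15, Mul(5, 9)) = Add(-15, 45) = 30)
j = -12 (j = Add(4, Mul(-1, Add(Add(6, 6), 4))) = Add(4, Mul(-1, Add(12, 4))) = Add(4, Mul(-1, 16)) = Add(4, -16) = -12)
Function('B')(w) = Add(7, Mul(-1, w))
Function('y')(D) = Mul(Rational(12, 5), Pow(D, -1)) (Function('y')(D) = Mul(Rational(-1, 5), Mul(-12, Pow(D, -1))) = Mul(Rational(12, 5), Pow(D, -1)))
Mul(Function('y')(-5), Function('B')(r)) = Mul(Mul(Rational(12, 5), Pow(-5, -1)), Add(7, Mul(-1, 30))) = Mul(Mul(Rational(12, 5), Rational(-1, 5)), Add(7, -30)) = Mul(Rational(-12, 25), -23) = Rational(276, 25)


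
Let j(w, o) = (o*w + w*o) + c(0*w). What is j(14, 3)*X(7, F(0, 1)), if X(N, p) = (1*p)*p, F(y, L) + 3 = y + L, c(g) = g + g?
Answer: 336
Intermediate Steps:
c(g) = 2*g
j(w, o) = 2*o*w (j(w, o) = (o*w + w*o) + 2*(0*w) = (o*w + o*w) + 2*0 = 2*o*w + 0 = 2*o*w)
F(y, L) = -3 + L + y (F(y, L) = -3 + (y + L) = -3 + (L + y) = -3 + L + y)
X(N, p) = p² (X(N, p) = p*p = p²)
j(14, 3)*X(7, F(0, 1)) = (2*3*14)*(-3 + 1 + 0)² = 84*(-2)² = 84*4 = 336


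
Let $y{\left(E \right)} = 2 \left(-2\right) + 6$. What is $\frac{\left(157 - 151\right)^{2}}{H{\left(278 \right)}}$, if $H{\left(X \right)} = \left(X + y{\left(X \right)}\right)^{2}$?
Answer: $\frac{9}{19600} \approx 0.00045918$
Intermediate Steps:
$y{\left(E \right)} = 2$ ($y{\left(E \right)} = -4 + 6 = 2$)
$H{\left(X \right)} = \left(2 + X\right)^{2}$ ($H{\left(X \right)} = \left(X + 2\right)^{2} = \left(2 + X\right)^{2}$)
$\frac{\left(157 - 151\right)^{2}}{H{\left(278 \right)}} = \frac{\left(157 - 151\right)^{2}}{\left(2 + 278\right)^{2}} = \frac{6^{2}}{280^{2}} = \frac{36}{78400} = 36 \cdot \frac{1}{78400} = \frac{9}{19600}$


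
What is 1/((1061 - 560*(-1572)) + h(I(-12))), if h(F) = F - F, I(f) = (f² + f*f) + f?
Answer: 1/881381 ≈ 1.1346e-6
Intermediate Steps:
I(f) = f + 2*f² (I(f) = (f² + f²) + f = 2*f² + f = f + 2*f²)
h(F) = 0
1/((1061 - 560*(-1572)) + h(I(-12))) = 1/((1061 - 560*(-1572)) + 0) = 1/((1061 + 880320) + 0) = 1/(881381 + 0) = 1/881381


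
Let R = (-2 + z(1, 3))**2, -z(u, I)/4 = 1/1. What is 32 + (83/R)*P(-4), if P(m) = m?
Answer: 205/9 ≈ 22.778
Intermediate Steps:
z(u, I) = -4 (z(u, I) = -4/1 = -4*1 = -4)
R = 36 (R = (-2 - 4)**2 = (-6)**2 = 36)
32 + (83/R)*P(-4) = 32 + (83/36)*(-4) = 32 - 83/9 = 205/9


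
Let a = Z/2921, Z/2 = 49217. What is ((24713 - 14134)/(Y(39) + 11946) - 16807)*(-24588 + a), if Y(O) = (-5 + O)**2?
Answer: 7896526040302395/19135471 ≈ 4.1266e+8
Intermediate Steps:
Z = 98434 (Z = 2*49217 = 98434)
a = 98434/2921 ≈ 33.699
((24713 - 14134)/(Y(39) + 11946) - 16807)*(-24588 + a) = ((24713 - 14134)/((-5 + 39)**2 + 11946) - 16807)*(-24588 + 98434/2921) = (10579/(34**2 + 11946) - 16807)*(-71723114/2921) = (10579/(1156 + 11946) - 16807)*(-71723114/2921) = (10579/13102 - 16807)*(-71723114/2921) = -220194735/13102*(-71723114/2921) = 7896526040302395/19135471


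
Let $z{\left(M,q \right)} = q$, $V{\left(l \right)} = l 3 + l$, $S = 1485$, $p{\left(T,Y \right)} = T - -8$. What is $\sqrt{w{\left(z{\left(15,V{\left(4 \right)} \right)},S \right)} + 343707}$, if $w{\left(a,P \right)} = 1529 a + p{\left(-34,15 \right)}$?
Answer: $27 \sqrt{505} \approx 606.75$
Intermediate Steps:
$p{\left(T,Y \right)} = 8 + T$ ($p{\left(T,Y \right)} = T + 8 = 8 + T$)
$V{\left(l \right)} = 4 l$ ($V{\left(l \right)} = 3 l + l = 4 l$)
$w{\left(a,P \right)} = -26 + 1529 a$ ($w{\left(a,P \right)} = 1529 a + \left(8 - 34\right) = 1529 a - 26 = -26 + 1529 a$)
$\sqrt{w{\left(z{\left(15,V{\left(4 \right)} \right)},S \right)} + 343707} = \sqrt{\left(-26 + 1529 \cdot 4 \cdot 4\right) + 343707} = \sqrt{\left(-26 + 1529 \cdot 16\right) + 343707} = \sqrt{\left(-26 + 24464\right) + 343707} = \sqrt{24438 + 343707} = \sqrt{368145} = 27 \sqrt{505}$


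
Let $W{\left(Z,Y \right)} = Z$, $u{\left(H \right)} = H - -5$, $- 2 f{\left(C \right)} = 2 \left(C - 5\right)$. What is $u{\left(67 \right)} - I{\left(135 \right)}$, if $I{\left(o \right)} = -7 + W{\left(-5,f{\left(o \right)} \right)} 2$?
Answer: $89$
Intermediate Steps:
$f{\left(C \right)} = 5 - C$ ($f{\left(C \right)} = - \frac{2 \left(C - 5\right)}{2} = - \frac{2 \left(-5 + C\right)}{2} = - \frac{-10 + 2 C}{2} = 5 - C$)
$u{\left(H \right)} = 5 + H$ ($u{\left(H \right)} = H + 5 = 5 + H$)
$I{\left(o \right)} = -17$ ($I{\left(o \right)} = -7 - 10 = -17$)
$u{\left(67 \right)} - I{\left(135 \right)} = \left(5 + 67\right) - -17 = 72 + 17 = 89$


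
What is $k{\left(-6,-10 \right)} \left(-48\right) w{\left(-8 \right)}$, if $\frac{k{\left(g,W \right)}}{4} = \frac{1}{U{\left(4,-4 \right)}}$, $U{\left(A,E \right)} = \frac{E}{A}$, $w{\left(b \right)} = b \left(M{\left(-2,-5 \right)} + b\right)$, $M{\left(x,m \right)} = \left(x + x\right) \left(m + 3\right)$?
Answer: $0$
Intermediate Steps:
$M{\left(x,m \right)} = 2 x \left(3 + m\right)$
$w{\left(b \right)} = b \left(8 + b\right)$ ($w{\left(b \right)} = b \left(2 \left(-2\right) \left(3 - 5\right) + b\right) = b \left(2 \left(-2\right) \left(-2\right) + b\right) = b \left(8 + b\right)$)
$k{\left(g,W \right)} = -4$ ($k{\left(g,W \right)} = \frac{4}{\left(-4\right) \frac{1}{4}} = \frac{4}{-1} = 4 \left(-1\right) = -4$)
$k{\left(-6,-10 \right)} \left(-48\right) w{\left(-8 \right)} = \left(-4\right) \left(-48\right) \left(- 8 \left(8 - 8\right)\right) = 192 \left(\left(-8\right) 0\right) = 192 \cdot 0 = 0$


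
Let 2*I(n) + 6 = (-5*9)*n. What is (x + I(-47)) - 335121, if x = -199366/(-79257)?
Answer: -52953818449/158514 ≈ -3.3406e+5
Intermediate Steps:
x = 199366/79257 (x = -199366*(-1/79257) = 199366/79257 ≈ 2.5154)
I(n) = -3 - 45*n/2 (I(n) = -3 + ((-5*9)*n)/2 = -3 + (-45*n)/2 = -3 - 45*n/2)
(x + I(-47)) - 335121 = (199366/79257 + (-3 - 45/2*(-47))) - 335121 = (199366/79257 + (-3 + 2115/2)) - 335121 = (199366/79257 + 2109/2) - 335121 = 167551745/158514 - 335121 = -52953818449/158514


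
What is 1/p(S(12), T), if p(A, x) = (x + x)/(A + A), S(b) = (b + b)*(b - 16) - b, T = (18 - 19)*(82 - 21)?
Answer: 108/61 ≈ 1.7705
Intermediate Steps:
T = -61 (T = -1*61 = -61)
S(b) = -b + 2*b*(-16 + b) (S(b) = (2*b)*(-16 + b) - b = 2*b*(-16 + b) - b = -b + 2*b*(-16 + b))
p(A, x) = x/A (p(A, x) = (2*x)/((2*A)) = (2*x)*(1/(2*A)) = x/A)
1/p(S(12), T) = 1/(-61*1/(12*(-33 + 2*12))) = 1/(-61*1/(12*(-33 + 24))) = 1/(-61/(12*(-9))) = 1/(-61/(-108)) = 1/(-61*(-1/108)) = 1/(61/108) = 108/61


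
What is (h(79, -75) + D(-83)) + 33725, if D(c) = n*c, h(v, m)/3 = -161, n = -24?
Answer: 35234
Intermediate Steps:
h(v, m) = -483 (h(v, m) = 3*(-161) = -483)
D(c) = -24*c
(h(79, -75) + D(-83)) + 33725 = (-483 - 24*(-83)) + 33725 = (-483 + 1992) + 33725 = 1509 + 33725 = 35234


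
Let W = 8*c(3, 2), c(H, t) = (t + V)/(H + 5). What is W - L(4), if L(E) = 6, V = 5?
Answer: 1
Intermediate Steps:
c(H, t) = (5 + t)/(5 + H) (c(H, t) = (t + 5)/(H + 5) = (5 + t)/(5 + H))
W = 7 (W = 8*((5 + 2)/(5 + 3)) = 8*(7/8) = 7)
W - L(4) = 7 - 1*6 = 7 - 6 = 1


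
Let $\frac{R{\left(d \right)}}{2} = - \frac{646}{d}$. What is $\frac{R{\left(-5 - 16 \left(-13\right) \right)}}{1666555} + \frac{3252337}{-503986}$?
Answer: $- \frac{157185849203431}{24357691258670} \approx -6.4532$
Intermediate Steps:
$R{\left(d \right)} = - \frac{1292}{d}$ ($R{\left(d \right)} = 2 \left(- \frac{646}{d}\right) = - \frac{1292}{d}$)
$\frac{R{\left(-5 - 16 \left(-13\right) \right)}}{1666555} + \frac{3252337}{-503986} = \frac{\left(-1292\right) \frac{1}{-5 - 16 \left(-13\right)}}{1666555} + \frac{3252337}{-503986} = - \frac{1292}{-5 - -208} \cdot \frac{1}{1666555} + 3252337 \left(- \frac{1}{503986}\right) = - \frac{1292}{-5 + 208} \cdot \frac{1}{1666555} - \frac{3252337}{503986} = - \frac{1292}{203} \cdot \frac{1}{1666555} - \frac{3252337}{503986} = \left(-1292\right) \frac{1}{203} \cdot \frac{1}{1666555} - \frac{3252337}{503986} = \left(- \frac{1292}{203}\right) \frac{1}{1666555} - \frac{3252337}{503986} = - \frac{1292}{338310665} - \frac{3252337}{503986} = - \frac{157185849203431}{24357691258670}$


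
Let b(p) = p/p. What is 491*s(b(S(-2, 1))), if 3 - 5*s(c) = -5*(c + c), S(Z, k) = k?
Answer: 6383/5 ≈ 1276.6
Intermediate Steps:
b(p) = 1
s(c) = ⅗ + 2*c (s(c) = ⅗ - (-1)*(c + c) = ⅗ - (-1)*2*c = ⅗ - (-2)*c = ⅗ + 2*c)
491*s(b(S(-2, 1))) = 491*(⅗ + 2*1) = 491*(⅗ + 2) = 491*(13/5) = 6383/5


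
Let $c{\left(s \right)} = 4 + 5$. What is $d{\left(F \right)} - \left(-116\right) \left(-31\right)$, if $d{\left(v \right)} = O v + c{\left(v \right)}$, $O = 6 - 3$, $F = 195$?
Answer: $-3002$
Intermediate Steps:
$O = 3$ ($O = 6 - 3 = 3$)
$c{\left(s \right)} = 9$
$d{\left(v \right)} = 9 + 3 v$ ($d{\left(v \right)} = 3 v + 9 = 9 + 3 v$)
$d{\left(F \right)} - \left(-116\right) \left(-31\right) = \left(9 + 3 \cdot 195\right) - \left(-116\right) \left(-31\right) = \left(9 + 585\right) - 3596 = 594 - 3596 = -3002$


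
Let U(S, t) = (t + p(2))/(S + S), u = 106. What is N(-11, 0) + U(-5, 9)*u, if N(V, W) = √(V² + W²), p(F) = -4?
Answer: -42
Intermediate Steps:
U(S, t) = (-4 + t)/(2*S) (U(S, t) = (t - 4)/(S + S) = (-4 + t)/((2*S)) = (-4 + t)*(1/(2*S)) = (-4 + t)/(2*S))
N(-11, 0) + U(-5, 9)*u = √((-11)² + 0²) + ((½)*(-4 + 9)/(-5))*106 = √(121 + 0) + ((½)*(-⅕)*5)*106 = √121 - ½*106 = 11 - 53 = -42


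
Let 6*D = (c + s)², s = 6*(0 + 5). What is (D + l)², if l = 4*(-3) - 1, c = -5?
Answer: 299209/36 ≈ 8311.4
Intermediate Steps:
s = 30 (s = 6*5 = 30)
l = -13 (l = -12 - 1 = -13)
D = 625/6 (D = (-5 + 30)²/6 = (⅙)*25² = (⅙)*625 = 625/6 ≈ 104.17)
(D + l)² = (625/6 - 13)² = (547/6)² = 299209/36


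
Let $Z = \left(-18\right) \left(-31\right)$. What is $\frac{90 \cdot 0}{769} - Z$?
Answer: $-558$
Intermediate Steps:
$Z = 558$
$\frac{90 \cdot 0}{769} - Z = \frac{90 \cdot 0}{769} - 558 = 0 \cdot \frac{1}{769} - 558 = 0 - 558 = -558$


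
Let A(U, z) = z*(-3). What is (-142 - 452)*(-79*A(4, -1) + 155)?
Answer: 48708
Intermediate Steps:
A(U, z) = -3*z
(-142 - 452)*(-79*A(4, -1) + 155) = (-142 - 452)*(-(-237)*(-1) + 155) = -594*(-79*3 + 155) = -594*(-237 + 155) = -594*(-82) = 48708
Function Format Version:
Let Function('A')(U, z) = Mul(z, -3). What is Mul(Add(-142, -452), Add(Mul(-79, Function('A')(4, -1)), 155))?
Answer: 48708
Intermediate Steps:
Function('A')(U, z) = Mul(-3, z)
Mul(Add(-142, -452), Add(Mul(-79, Function('A')(4, -1)), 155)) = Mul(Add(-142, -452), Add(Mul(-79, Mul(-3, -1)), 155)) = Mul(-594, Add(Mul(-79, 3), 155)) = Mul(-594, Add(-237, 155)) = Mul(-594, -82) = 48708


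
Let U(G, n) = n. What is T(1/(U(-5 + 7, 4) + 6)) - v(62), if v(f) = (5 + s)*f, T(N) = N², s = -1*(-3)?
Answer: -49599/100 ≈ -495.99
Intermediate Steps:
s = 3
v(f) = 8*f (v(f) = (5 + 3)*f = 8*f)
T(1/(U(-5 + 7, 4) + 6)) - v(62) = (1/(4 + 6))² - 8*62 = (1/10)² - 1*496 = (⅒)² - 496 = 1/100 - 496 = -49599/100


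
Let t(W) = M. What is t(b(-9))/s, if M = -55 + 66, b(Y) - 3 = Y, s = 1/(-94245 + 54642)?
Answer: -435633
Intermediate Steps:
s = -1/39603 (s = 1/(-39603) = -1/39603 ≈ -2.5251e-5)
b(Y) = 3 + Y
M = 11
t(W) = 11
t(b(-9))/s = 11/(-1/39603) = 11*(-39603) = -435633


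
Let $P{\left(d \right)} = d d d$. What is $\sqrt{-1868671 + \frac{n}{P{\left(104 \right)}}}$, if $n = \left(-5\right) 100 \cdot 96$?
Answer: $\frac{i \sqrt{213484454599}}{338} \approx 1367.0 i$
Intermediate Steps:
$P{\left(d \right)} = d^{3}$ ($P{\left(d \right)} = d^{2} d = d^{3}$)
$n = -48000$ ($n = \left(-500\right) 96 = -48000$)
$\sqrt{-1868671 + \frac{n}{P{\left(104 \right)}}} = \sqrt{-1868671 - \frac{48000}{104^{3}}} = \sqrt{-1868671 - \frac{48000}{1124864}} = \sqrt{-1868671 - \frac{375}{8788}} = \sqrt{- \frac{16421881123}{8788}} = \frac{i \sqrt{213484454599}}{338}$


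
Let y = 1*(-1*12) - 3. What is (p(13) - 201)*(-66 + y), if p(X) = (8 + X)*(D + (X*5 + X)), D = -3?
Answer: -111294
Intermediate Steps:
p(X) = (-3 + 6*X)*(8 + X) (p(X) = (8 + X)*(-3 + (X*5 + X)) = (8 + X)*(-3 + (5*X + X)) = (8 + X)*(-3 + 6*X) = (-3 + 6*X)*(8 + X))
y = -15 (y = 1*(-12) - 3 = -12 - 3 = -15)
(p(13) - 201)*(-66 + y) = ((-24 + 6*13² + 45*13) - 201)*(-66 - 15) = ((-24 + 6*169 + 585) - 201)*(-81) = ((-24 + 1014 + 585) - 201)*(-81) = (1575 - 201)*(-81) = 1374*(-81) = -111294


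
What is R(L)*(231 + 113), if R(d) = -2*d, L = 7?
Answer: -4816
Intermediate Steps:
R(L)*(231 + 113) = (-2*7)*(231 + 113) = -14*344 = -4816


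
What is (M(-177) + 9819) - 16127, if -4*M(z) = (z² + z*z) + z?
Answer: -87713/4 ≈ -21928.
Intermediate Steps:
M(z) = -z²/2 - z/4 (M(z) = -((z² + z*z) + z)/4 = -((z² + z²) + z)/4 = -(2*z² + z)/4 = -(z + 2*z²)/4 = -z²/2 - z/4)
(M(-177) + 9819) - 16127 = (-¼*(-177)*(1 + 2*(-177)) + 9819) - 16127 = (-¼*(-177)*(1 - 354) + 9819) - 16127 = (-¼*(-177)*(-353) + 9819) - 16127 = (-62481/4 + 9819) - 16127 = -23205/4 - 16127 = -87713/4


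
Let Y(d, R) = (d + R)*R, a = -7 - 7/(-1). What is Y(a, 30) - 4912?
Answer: -4012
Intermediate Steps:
a = 0 (a = -7 - 7*(-1) = -7 - 1*(-7) = -7 + 7 = 0)
Y(d, R) = R*(R + d) (Y(d, R) = (R + d)*R = R*(R + d))
Y(a, 30) - 4912 = 30*(30 + 0) - 4912 = 30*30 - 4912 = 900 - 4912 = -4012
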